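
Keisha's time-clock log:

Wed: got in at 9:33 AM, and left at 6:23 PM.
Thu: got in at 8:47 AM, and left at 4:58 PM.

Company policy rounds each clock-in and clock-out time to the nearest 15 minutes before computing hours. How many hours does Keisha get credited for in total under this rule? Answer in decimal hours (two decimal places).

Wed: in 9:33 AM→9:30 AM, out 6:23 PM→6:30 PM; 9 h 0 min
Thu: in 8:47 AM→8:45 AM, out 4:58 PM→5:00 PM; 8 h 15 min
Total credited: 17 h 15 min.

17.25 hours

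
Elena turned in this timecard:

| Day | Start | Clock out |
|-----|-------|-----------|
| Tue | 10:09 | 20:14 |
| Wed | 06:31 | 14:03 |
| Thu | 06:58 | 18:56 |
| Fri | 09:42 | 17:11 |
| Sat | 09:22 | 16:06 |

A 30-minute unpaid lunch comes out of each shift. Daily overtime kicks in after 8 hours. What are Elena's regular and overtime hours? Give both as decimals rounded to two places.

Tue: 10:09–20:14 = 10 h 5 min; less 30 min break → 9 h 35 min
Wed: 06:31–14:03 = 7 h 32 min; less 30 min break → 7 h 2 min
Thu: 06:58–18:56 = 11 h 58 min; less 30 min break → 11 h 28 min
Fri: 09:42–17:11 = 7 h 29 min; less 30 min break → 6 h 59 min
Sat: 09:22–16:06 = 6 h 44 min; less 30 min break → 6 h 14 min
Tue reg 8 h 0 min / OT 1 h 35 min; Wed reg 7 h 2 min / OT 0 h 0 min; Thu reg 8 h 0 min / OT 3 h 28 min; Fri reg 6 h 59 min / OT 0 h 0 min; Sat reg 6 h 14 min / OT 0 h 0 min.
Totals: regular 36 h 15 min, overtime 5 h 3 min.

Regular 36.25 hours, overtime 5.05 hours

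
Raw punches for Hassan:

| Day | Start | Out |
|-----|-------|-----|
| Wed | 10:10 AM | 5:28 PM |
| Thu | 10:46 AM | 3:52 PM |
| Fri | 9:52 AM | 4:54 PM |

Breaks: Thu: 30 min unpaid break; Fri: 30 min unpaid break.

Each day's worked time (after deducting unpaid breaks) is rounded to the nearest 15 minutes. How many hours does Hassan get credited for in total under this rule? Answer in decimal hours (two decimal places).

18.25 hours

Wed: 10:10 AM–5:28 PM = 7 h 18 min → rounds to 7 h 15 min
Thu: 10:46 AM–3:52 PM = 5 h 6 min − 30 min = 4 h 36 min → rounds to 4 h 30 min
Fri: 9:52 AM–4:54 PM = 7 h 2 min − 30 min = 6 h 32 min → rounds to 6 h 30 min
Total credited: 18 h 15 min.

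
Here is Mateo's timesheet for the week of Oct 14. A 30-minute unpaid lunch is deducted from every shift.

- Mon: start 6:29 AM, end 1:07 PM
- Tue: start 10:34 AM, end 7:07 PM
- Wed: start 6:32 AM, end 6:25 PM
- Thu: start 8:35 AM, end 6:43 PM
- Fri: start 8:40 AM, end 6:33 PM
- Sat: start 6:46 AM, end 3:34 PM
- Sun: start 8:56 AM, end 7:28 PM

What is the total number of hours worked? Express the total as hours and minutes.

62 h 55 min

Mon: 6:29 AM–1:07 PM = 6 h 38 min; less 30 min break → 6 h 8 min
Tue: 10:34 AM–7:07 PM = 8 h 33 min; less 30 min break → 8 h 3 min
Wed: 6:32 AM–6:25 PM = 11 h 53 min; less 30 min break → 11 h 23 min
Thu: 8:35 AM–6:43 PM = 10 h 8 min; less 30 min break → 9 h 38 min
Fri: 8:40 AM–6:33 PM = 9 h 53 min; less 30 min break → 9 h 23 min
Sat: 6:46 AM–3:34 PM = 8 h 48 min; less 30 min break → 8 h 18 min
Sun: 8:56 AM–7:28 PM = 10 h 32 min; less 30 min break → 10 h 2 min
Total: 6 h 8 min + 8 h 3 min + 11 h 23 min + 9 h 38 min + 9 h 23 min + 8 h 18 min + 10 h 2 min = 62 h 55 min.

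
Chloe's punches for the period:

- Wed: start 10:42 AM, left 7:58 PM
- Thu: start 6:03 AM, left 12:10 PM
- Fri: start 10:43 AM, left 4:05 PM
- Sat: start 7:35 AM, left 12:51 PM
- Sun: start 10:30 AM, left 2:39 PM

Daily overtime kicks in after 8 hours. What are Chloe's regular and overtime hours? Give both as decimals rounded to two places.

Regular 28.90 hours, overtime 1.27 hours

Wed: 10:42 AM–7:58 PM = 9 h 16 min
Thu: 6:03 AM–12:10 PM = 6 h 7 min
Fri: 10:43 AM–4:05 PM = 5 h 22 min
Sat: 7:35 AM–12:51 PM = 5 h 16 min
Sun: 10:30 AM–2:39 PM = 4 h 9 min
Wed reg 8 h 0 min / OT 1 h 16 min; Thu reg 6 h 7 min / OT 0 h 0 min; Fri reg 5 h 22 min / OT 0 h 0 min; Sat reg 5 h 16 min / OT 0 h 0 min; Sun reg 4 h 9 min / OT 0 h 0 min.
Totals: regular 28 h 54 min, overtime 1 h 16 min.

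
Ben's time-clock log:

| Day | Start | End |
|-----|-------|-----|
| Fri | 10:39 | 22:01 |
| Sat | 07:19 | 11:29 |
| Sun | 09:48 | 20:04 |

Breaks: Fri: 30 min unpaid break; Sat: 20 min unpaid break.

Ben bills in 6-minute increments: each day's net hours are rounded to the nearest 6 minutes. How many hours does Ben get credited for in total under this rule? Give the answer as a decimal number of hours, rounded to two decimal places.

Fri: 10:39–22:01 = 11 h 22 min − 30 min = 10 h 52 min → rounds to 10 h 54 min
Sat: 07:19–11:29 = 4 h 10 min − 20 min = 3 h 50 min → rounds to 3 h 48 min
Sun: 09:48–20:04 = 10 h 16 min → rounds to 10 h 18 min
Total credited: 25 h 0 min.

25.00 hours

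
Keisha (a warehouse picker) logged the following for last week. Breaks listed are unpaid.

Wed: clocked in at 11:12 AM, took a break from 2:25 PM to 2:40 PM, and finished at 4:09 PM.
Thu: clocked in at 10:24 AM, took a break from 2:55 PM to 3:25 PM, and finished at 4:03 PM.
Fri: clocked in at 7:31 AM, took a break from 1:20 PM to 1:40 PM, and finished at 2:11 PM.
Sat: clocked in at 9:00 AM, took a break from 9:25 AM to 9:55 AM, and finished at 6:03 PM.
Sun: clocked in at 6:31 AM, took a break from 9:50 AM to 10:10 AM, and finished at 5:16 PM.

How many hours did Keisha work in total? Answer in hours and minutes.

Wed: 11:12 AM–4:09 PM = 4 h 57 min; less 15 min break → 4 h 42 min
Thu: 10:24 AM–4:03 PM = 5 h 39 min; less 30 min break → 5 h 9 min
Fri: 7:31 AM–2:11 PM = 6 h 40 min; less 20 min break → 6 h 20 min
Sat: 9:00 AM–6:03 PM = 9 h 3 min; less 30 min break → 8 h 33 min
Sun: 6:31 AM–5:16 PM = 10 h 45 min; less 20 min break → 10 h 25 min
Total: 4 h 42 min + 5 h 9 min + 6 h 20 min + 8 h 33 min + 10 h 25 min = 35 h 9 min.

35 h 9 min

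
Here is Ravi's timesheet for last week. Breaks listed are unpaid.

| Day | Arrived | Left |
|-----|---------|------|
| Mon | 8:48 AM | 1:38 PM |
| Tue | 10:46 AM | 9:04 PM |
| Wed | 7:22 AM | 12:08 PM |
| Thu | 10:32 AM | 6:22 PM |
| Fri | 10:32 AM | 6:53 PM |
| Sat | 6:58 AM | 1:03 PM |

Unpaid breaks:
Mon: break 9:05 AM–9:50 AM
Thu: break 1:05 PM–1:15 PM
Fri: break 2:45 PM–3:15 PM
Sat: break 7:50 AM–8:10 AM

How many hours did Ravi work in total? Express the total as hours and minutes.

40 h 25 min

Mon: 8:48 AM–1:38 PM = 4 h 50 min; less 45 min break → 4 h 5 min
Tue: 10:46 AM–9:04 PM = 10 h 18 min
Wed: 7:22 AM–12:08 PM = 4 h 46 min
Thu: 10:32 AM–6:22 PM = 7 h 50 min; less 10 min break → 7 h 40 min
Fri: 10:32 AM–6:53 PM = 8 h 21 min; less 30 min break → 7 h 51 min
Sat: 6:58 AM–1:03 PM = 6 h 5 min; less 20 min break → 5 h 45 min
Total: 4 h 5 min + 10 h 18 min + 4 h 46 min + 7 h 40 min + 7 h 51 min + 5 h 45 min = 40 h 25 min.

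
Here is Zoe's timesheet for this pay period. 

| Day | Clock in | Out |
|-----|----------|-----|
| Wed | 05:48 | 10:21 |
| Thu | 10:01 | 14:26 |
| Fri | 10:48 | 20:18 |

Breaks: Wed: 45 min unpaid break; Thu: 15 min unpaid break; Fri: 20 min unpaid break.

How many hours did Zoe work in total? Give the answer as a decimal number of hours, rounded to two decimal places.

17.13 hours

Wed: 05:48–10:21 = 4 h 33 min; less 45 min break → 3 h 48 min
Thu: 10:01–14:26 = 4 h 25 min; less 15 min break → 4 h 10 min
Fri: 10:48–20:18 = 9 h 30 min; less 20 min break → 9 h 10 min
Total: 3 h 48 min + 4 h 10 min + 9 h 10 min = 17 h 8 min.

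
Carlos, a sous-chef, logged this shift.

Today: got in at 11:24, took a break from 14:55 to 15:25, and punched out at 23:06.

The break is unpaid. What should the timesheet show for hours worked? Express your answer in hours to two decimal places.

11.20 hours

Today: 11:24–23:06 = 11 h 42 min; less 30 min break → 11 h 12 min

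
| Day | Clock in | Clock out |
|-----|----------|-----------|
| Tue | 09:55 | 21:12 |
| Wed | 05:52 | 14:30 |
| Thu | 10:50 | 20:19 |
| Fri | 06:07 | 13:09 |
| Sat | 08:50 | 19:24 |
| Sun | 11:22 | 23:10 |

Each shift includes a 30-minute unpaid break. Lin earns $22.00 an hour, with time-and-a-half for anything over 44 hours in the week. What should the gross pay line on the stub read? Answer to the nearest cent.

$1357.40

Tue: 09:55–21:12 = 11 h 17 min; less 30 min break → 10 h 47 min
Wed: 05:52–14:30 = 8 h 38 min; less 30 min break → 8 h 8 min
Thu: 10:50–20:19 = 9 h 29 min; less 30 min break → 8 h 59 min
Fri: 06:07–13:09 = 7 h 2 min; less 30 min break → 6 h 32 min
Sat: 08:50–19:24 = 10 h 34 min; less 30 min break → 10 h 4 min
Sun: 11:22–23:10 = 11 h 48 min; less 30 min break → 11 h 18 min
Total worked: 55 h 48 min = 3348 min.
Regular 44 h 0 min = 2640 min at $22.00/h; overtime 11 h 48 min = 708 min at $33.00/h.
Pay = (2640 × $22.00 + 708 × $33.00) ÷ 60 = $1357.40.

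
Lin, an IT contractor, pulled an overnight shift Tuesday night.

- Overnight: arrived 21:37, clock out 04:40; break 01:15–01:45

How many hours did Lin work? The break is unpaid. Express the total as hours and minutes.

Overnight: 21:37 → midnight = 2 h 23 min; midnight → 04:40 = 4 h 40 min; span 7 h 3 min; less 30 min break → 6 h 33 min

6 h 33 min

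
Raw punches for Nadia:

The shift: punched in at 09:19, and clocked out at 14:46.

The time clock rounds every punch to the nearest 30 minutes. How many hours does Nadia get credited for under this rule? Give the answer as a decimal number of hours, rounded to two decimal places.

5.50 hours

The shift: in 09:19→09:30, out 14:46→15:00; 5 h 30 min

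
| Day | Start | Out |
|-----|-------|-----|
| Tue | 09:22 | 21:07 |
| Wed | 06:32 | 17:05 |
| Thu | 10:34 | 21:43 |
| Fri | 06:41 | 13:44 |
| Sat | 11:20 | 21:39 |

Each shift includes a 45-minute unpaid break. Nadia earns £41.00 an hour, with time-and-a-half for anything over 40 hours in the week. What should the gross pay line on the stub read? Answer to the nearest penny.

£2074.60

Tue: 09:22–21:07 = 11 h 45 min; less 45 min break → 11 h 0 min
Wed: 06:32–17:05 = 10 h 33 min; less 45 min break → 9 h 48 min
Thu: 10:34–21:43 = 11 h 9 min; less 45 min break → 10 h 24 min
Fri: 06:41–13:44 = 7 h 3 min; less 45 min break → 6 h 18 min
Sat: 11:20–21:39 = 10 h 19 min; less 45 min break → 9 h 34 min
Total worked: 47 h 4 min = 2824 min.
Regular 40 h 0 min = 2400 min at £41.00/h; overtime 7 h 4 min = 424 min at £61.50/h.
Pay = (2400 × £41.00 + 424 × £61.50) ÷ 60 = £2074.60.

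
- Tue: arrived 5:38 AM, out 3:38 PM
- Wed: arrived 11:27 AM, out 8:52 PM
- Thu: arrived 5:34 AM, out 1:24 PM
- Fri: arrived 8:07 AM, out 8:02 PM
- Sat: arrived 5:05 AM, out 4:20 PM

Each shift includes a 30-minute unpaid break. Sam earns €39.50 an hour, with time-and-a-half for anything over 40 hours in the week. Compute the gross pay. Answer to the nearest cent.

Tue: 5:38 AM–3:38 PM = 10 h 0 min; less 30 min break → 9 h 30 min
Wed: 11:27 AM–8:52 PM = 9 h 25 min; less 30 min break → 8 h 55 min
Thu: 5:34 AM–1:24 PM = 7 h 50 min; less 30 min break → 7 h 20 min
Fri: 8:07 AM–8:02 PM = 11 h 55 min; less 30 min break → 11 h 25 min
Sat: 5:05 AM–4:20 PM = 11 h 15 min; less 30 min break → 10 h 45 min
Total worked: 47 h 55 min = 2875 min.
Regular 40 h 0 min = 2400 min at €39.50/h; overtime 7 h 55 min = 475 min at €59.25/h.
Pay = (2400 × €39.50 + 475 × €59.25) ÷ 60 = €2049.06.

€2049.06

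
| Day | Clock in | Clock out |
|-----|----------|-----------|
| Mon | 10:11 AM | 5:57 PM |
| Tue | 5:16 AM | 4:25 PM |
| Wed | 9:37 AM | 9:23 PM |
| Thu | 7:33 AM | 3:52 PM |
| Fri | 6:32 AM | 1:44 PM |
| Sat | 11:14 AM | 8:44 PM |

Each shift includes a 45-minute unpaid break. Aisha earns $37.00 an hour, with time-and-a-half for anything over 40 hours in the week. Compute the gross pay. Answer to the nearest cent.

$2101.60

Mon: 10:11 AM–5:57 PM = 7 h 46 min; less 45 min break → 7 h 1 min
Tue: 5:16 AM–4:25 PM = 11 h 9 min; less 45 min break → 10 h 24 min
Wed: 9:37 AM–9:23 PM = 11 h 46 min; less 45 min break → 11 h 1 min
Thu: 7:33 AM–3:52 PM = 8 h 19 min; less 45 min break → 7 h 34 min
Fri: 6:32 AM–1:44 PM = 7 h 12 min; less 45 min break → 6 h 27 min
Sat: 11:14 AM–8:44 PM = 9 h 30 min; less 45 min break → 8 h 45 min
Total worked: 51 h 12 min = 3072 min.
Regular 40 h 0 min = 2400 min at $37.00/h; overtime 11 h 12 min = 672 min at $55.50/h.
Pay = (2400 × $37.00 + 672 × $55.50) ÷ 60 = $2101.60.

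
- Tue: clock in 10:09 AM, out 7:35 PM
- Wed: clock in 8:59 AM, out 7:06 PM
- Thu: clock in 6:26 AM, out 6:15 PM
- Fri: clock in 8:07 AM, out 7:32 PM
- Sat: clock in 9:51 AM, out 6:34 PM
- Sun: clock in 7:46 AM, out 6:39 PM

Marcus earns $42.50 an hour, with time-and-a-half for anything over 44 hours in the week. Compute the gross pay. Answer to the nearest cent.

$3041.94

Tue: 10:09 AM–7:35 PM = 9 h 26 min
Wed: 8:59 AM–7:06 PM = 10 h 7 min
Thu: 6:26 AM–6:15 PM = 11 h 49 min
Fri: 8:07 AM–7:32 PM = 11 h 25 min
Sat: 9:51 AM–6:34 PM = 8 h 43 min
Sun: 7:46 AM–6:39 PM = 10 h 53 min
Total worked: 62 h 23 min = 3743 min.
Regular 44 h 0 min = 2640 min at $42.50/h; overtime 18 h 23 min = 1103 min at $63.75/h.
Pay = (2640 × $42.50 + 1103 × $63.75) ÷ 60 = $3041.94.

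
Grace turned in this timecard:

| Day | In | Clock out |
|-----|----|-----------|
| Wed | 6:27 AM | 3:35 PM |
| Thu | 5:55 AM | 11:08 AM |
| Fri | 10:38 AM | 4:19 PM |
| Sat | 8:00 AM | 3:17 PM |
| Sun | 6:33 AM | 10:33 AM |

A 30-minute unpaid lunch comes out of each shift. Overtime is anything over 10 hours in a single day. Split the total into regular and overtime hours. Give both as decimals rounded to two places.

Wed: 6:27 AM–3:35 PM = 9 h 8 min; less 30 min break → 8 h 38 min
Thu: 5:55 AM–11:08 AM = 5 h 13 min; less 30 min break → 4 h 43 min
Fri: 10:38 AM–4:19 PM = 5 h 41 min; less 30 min break → 5 h 11 min
Sat: 8:00 AM–3:17 PM = 7 h 17 min; less 30 min break → 6 h 47 min
Sun: 6:33 AM–10:33 AM = 4 h 0 min; less 30 min break → 3 h 30 min
Wed reg 8 h 38 min / OT 0 h 0 min; Thu reg 4 h 43 min / OT 0 h 0 min; Fri reg 5 h 11 min / OT 0 h 0 min; Sat reg 6 h 47 min / OT 0 h 0 min; Sun reg 3 h 30 min / OT 0 h 0 min.
Totals: regular 28 h 49 min, overtime 0 h 0 min.

Regular 28.82 hours, overtime 0.00 hours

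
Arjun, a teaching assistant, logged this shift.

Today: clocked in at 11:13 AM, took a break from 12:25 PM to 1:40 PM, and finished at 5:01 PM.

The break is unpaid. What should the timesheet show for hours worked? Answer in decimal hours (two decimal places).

4.55 hours

Today: 11:13 AM–5:01 PM = 5 h 48 min; less 75 min break → 4 h 33 min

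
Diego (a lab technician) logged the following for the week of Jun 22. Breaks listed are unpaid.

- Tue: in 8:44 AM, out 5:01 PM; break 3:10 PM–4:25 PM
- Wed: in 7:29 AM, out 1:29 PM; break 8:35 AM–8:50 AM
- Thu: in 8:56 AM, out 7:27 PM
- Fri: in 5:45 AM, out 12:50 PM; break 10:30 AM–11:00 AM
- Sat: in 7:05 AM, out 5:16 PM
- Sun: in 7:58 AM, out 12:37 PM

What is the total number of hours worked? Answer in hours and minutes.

Tue: 8:44 AM–5:01 PM = 8 h 17 min; less 75 min break → 7 h 2 min
Wed: 7:29 AM–1:29 PM = 6 h 0 min; less 15 min break → 5 h 45 min
Thu: 8:56 AM–7:27 PM = 10 h 31 min
Fri: 5:45 AM–12:50 PM = 7 h 5 min; less 30 min break → 6 h 35 min
Sat: 7:05 AM–5:16 PM = 10 h 11 min
Sun: 7:58 AM–12:37 PM = 4 h 39 min
Total: 7 h 2 min + 5 h 45 min + 10 h 31 min + 6 h 35 min + 10 h 11 min + 4 h 39 min = 44 h 43 min.

44 h 43 min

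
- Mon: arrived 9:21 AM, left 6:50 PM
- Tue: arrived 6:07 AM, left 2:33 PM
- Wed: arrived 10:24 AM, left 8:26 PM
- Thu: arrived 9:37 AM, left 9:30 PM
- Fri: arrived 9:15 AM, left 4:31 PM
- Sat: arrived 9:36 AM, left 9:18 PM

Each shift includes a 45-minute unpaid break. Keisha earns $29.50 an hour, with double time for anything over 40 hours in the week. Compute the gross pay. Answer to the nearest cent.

Mon: 9:21 AM–6:50 PM = 9 h 29 min; less 45 min break → 8 h 44 min
Tue: 6:07 AM–2:33 PM = 8 h 26 min; less 45 min break → 7 h 41 min
Wed: 10:24 AM–8:26 PM = 10 h 2 min; less 45 min break → 9 h 17 min
Thu: 9:37 AM–9:30 PM = 11 h 53 min; less 45 min break → 11 h 8 min
Fri: 9:15 AM–4:31 PM = 7 h 16 min; less 45 min break → 6 h 31 min
Sat: 9:36 AM–9:18 PM = 11 h 42 min; less 45 min break → 10 h 57 min
Total worked: 54 h 18 min = 3258 min.
Regular 40 h 0 min = 2400 min at $29.50/h; overtime 14 h 18 min = 858 min at $59.00/h.
Pay = (2400 × $29.50 + 858 × $59.00) ÷ 60 = $2023.70.

$2023.70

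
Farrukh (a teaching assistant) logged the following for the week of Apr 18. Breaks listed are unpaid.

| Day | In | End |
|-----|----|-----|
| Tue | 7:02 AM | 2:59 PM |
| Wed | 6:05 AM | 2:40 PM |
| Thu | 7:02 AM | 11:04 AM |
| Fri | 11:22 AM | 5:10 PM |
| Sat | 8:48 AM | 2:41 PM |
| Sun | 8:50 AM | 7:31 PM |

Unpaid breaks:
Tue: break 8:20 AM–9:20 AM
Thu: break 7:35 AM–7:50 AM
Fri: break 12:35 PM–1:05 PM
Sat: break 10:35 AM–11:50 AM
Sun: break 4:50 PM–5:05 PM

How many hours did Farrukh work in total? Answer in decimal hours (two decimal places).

39.68 hours

Tue: 7:02 AM–2:59 PM = 7 h 57 min; less 60 min break → 6 h 57 min
Wed: 6:05 AM–2:40 PM = 8 h 35 min
Thu: 7:02 AM–11:04 AM = 4 h 2 min; less 15 min break → 3 h 47 min
Fri: 11:22 AM–5:10 PM = 5 h 48 min; less 30 min break → 5 h 18 min
Sat: 8:48 AM–2:41 PM = 5 h 53 min; less 75 min break → 4 h 38 min
Sun: 8:50 AM–7:31 PM = 10 h 41 min; less 15 min break → 10 h 26 min
Total: 6 h 57 min + 8 h 35 min + 3 h 47 min + 5 h 18 min + 4 h 38 min + 10 h 26 min = 39 h 41 min.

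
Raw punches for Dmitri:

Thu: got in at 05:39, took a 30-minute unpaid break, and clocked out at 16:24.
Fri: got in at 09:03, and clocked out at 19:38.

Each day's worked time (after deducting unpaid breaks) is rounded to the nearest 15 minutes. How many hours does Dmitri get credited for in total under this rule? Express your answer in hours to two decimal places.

Thu: 05:39–16:24 = 10 h 45 min − 30 min = 10 h 15 min → rounds to 10 h 15 min
Fri: 09:03–19:38 = 10 h 35 min → rounds to 10 h 30 min
Total credited: 20 h 45 min.

20.75 hours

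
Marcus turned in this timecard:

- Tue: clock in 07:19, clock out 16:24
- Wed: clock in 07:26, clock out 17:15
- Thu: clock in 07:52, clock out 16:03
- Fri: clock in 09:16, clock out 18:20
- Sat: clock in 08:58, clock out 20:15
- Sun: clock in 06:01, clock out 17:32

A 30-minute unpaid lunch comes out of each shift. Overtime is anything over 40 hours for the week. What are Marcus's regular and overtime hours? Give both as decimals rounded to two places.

Regular 40.00 hours, overtime 15.95 hours

Tue: 07:19–16:24 = 9 h 5 min; less 30 min break → 8 h 35 min
Wed: 07:26–17:15 = 9 h 49 min; less 30 min break → 9 h 19 min
Thu: 07:52–16:03 = 8 h 11 min; less 30 min break → 7 h 41 min
Fri: 09:16–18:20 = 9 h 4 min; less 30 min break → 8 h 34 min
Sat: 08:58–20:15 = 11 h 17 min; less 30 min break → 10 h 47 min
Sun: 06:01–17:32 = 11 h 31 min; less 30 min break → 11 h 1 min
Total worked: 55 h 57 min = 55.95 h.
Threshold 40 h → overtime 15 h 57 min, regular 40 h 0 min.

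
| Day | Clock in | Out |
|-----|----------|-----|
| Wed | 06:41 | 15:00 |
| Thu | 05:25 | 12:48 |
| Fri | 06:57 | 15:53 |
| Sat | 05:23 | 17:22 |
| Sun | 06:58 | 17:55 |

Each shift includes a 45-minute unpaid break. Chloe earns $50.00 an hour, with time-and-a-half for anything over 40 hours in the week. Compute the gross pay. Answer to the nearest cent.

Wed: 06:41–15:00 = 8 h 19 min; less 45 min break → 7 h 34 min
Thu: 05:25–12:48 = 7 h 23 min; less 45 min break → 6 h 38 min
Fri: 06:57–15:53 = 8 h 56 min; less 45 min break → 8 h 11 min
Sat: 05:23–17:22 = 11 h 59 min; less 45 min break → 11 h 14 min
Sun: 06:58–17:55 = 10 h 57 min; less 45 min break → 10 h 12 min
Total worked: 43 h 49 min = 2629 min.
Regular 40 h 0 min = 2400 min at $50.00/h; overtime 3 h 49 min = 229 min at $75.00/h.
Pay = (2400 × $50.00 + 229 × $75.00) ÷ 60 = $2286.25.

$2286.25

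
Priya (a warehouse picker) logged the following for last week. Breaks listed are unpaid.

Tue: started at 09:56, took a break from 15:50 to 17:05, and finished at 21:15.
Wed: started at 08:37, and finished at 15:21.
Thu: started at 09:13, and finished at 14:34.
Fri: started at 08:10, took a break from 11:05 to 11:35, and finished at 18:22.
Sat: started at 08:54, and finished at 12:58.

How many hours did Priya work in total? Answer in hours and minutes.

Tue: 09:56–21:15 = 11 h 19 min; less 75 min break → 10 h 4 min
Wed: 08:37–15:21 = 6 h 44 min
Thu: 09:13–14:34 = 5 h 21 min
Fri: 08:10–18:22 = 10 h 12 min; less 30 min break → 9 h 42 min
Sat: 08:54–12:58 = 4 h 4 min
Total: 10 h 4 min + 6 h 44 min + 5 h 21 min + 9 h 42 min + 4 h 4 min = 35 h 55 min.

35 h 55 min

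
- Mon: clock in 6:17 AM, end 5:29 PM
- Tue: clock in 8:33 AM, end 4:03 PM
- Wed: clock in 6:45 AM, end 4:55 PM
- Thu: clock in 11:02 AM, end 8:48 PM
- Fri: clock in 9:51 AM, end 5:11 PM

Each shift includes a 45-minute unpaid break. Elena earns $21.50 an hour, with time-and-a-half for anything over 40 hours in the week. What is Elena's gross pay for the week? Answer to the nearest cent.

Mon: 6:17 AM–5:29 PM = 11 h 12 min; less 45 min break → 10 h 27 min
Tue: 8:33 AM–4:03 PM = 7 h 30 min; less 45 min break → 6 h 45 min
Wed: 6:45 AM–4:55 PM = 10 h 10 min; less 45 min break → 9 h 25 min
Thu: 11:02 AM–8:48 PM = 9 h 46 min; less 45 min break → 9 h 1 min
Fri: 9:51 AM–5:11 PM = 7 h 20 min; less 45 min break → 6 h 35 min
Total worked: 42 h 13 min = 2533 min.
Regular 40 h 0 min = 2400 min at $21.50/h; overtime 2 h 13 min = 133 min at $32.25/h.
Pay = (2400 × $21.50 + 133 × $32.25) ÷ 60 = $931.49.

$931.49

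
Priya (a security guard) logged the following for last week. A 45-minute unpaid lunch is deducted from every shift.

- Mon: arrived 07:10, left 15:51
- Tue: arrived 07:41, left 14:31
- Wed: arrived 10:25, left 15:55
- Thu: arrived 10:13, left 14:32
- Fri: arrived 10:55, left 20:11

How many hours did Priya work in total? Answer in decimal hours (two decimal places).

30.85 hours

Mon: 07:10–15:51 = 8 h 41 min; less 45 min break → 7 h 56 min
Tue: 07:41–14:31 = 6 h 50 min; less 45 min break → 6 h 5 min
Wed: 10:25–15:55 = 5 h 30 min; less 45 min break → 4 h 45 min
Thu: 10:13–14:32 = 4 h 19 min; less 45 min break → 3 h 34 min
Fri: 10:55–20:11 = 9 h 16 min; less 45 min break → 8 h 31 min
Total: 7 h 56 min + 6 h 5 min + 4 h 45 min + 3 h 34 min + 8 h 31 min = 30 h 51 min.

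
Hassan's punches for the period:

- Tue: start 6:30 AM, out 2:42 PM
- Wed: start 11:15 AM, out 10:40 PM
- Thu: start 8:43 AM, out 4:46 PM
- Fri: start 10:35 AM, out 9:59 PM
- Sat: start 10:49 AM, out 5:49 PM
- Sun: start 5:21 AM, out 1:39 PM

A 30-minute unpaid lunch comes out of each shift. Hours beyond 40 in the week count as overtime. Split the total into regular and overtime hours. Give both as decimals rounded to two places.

Regular 40.00 hours, overtime 11.37 hours

Tue: 6:30 AM–2:42 PM = 8 h 12 min; less 30 min break → 7 h 42 min
Wed: 11:15 AM–10:40 PM = 11 h 25 min; less 30 min break → 10 h 55 min
Thu: 8:43 AM–4:46 PM = 8 h 3 min; less 30 min break → 7 h 33 min
Fri: 10:35 AM–9:59 PM = 11 h 24 min; less 30 min break → 10 h 54 min
Sat: 10:49 AM–5:49 PM = 7 h 0 min; less 30 min break → 6 h 30 min
Sun: 5:21 AM–1:39 PM = 8 h 18 min; less 30 min break → 7 h 48 min
Total worked: 51 h 22 min = 51.37 h.
Threshold 40 h → overtime 11 h 22 min, regular 40 h 0 min.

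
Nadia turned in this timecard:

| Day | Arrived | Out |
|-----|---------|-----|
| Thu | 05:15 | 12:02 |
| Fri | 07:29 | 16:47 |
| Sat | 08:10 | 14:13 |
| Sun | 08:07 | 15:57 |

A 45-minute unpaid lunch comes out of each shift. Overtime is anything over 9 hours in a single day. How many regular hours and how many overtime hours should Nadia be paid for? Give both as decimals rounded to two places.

Thu: 05:15–12:02 = 6 h 47 min; less 45 min break → 6 h 2 min
Fri: 07:29–16:47 = 9 h 18 min; less 45 min break → 8 h 33 min
Sat: 08:10–14:13 = 6 h 3 min; less 45 min break → 5 h 18 min
Sun: 08:07–15:57 = 7 h 50 min; less 45 min break → 7 h 5 min
Thu reg 6 h 2 min / OT 0 h 0 min; Fri reg 8 h 33 min / OT 0 h 0 min; Sat reg 5 h 18 min / OT 0 h 0 min; Sun reg 7 h 5 min / OT 0 h 0 min.
Totals: regular 26 h 58 min, overtime 0 h 0 min.

Regular 26.97 hours, overtime 0.00 hours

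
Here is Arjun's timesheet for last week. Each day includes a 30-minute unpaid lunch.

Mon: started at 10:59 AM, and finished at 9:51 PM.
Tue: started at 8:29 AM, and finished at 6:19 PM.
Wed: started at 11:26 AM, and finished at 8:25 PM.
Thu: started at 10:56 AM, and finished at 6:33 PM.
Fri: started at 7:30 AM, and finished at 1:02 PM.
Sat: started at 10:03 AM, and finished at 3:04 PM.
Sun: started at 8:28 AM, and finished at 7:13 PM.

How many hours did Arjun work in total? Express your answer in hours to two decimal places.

55.10 hours

Mon: 10:59 AM–9:51 PM = 10 h 52 min; less 30 min break → 10 h 22 min
Tue: 8:29 AM–6:19 PM = 9 h 50 min; less 30 min break → 9 h 20 min
Wed: 11:26 AM–8:25 PM = 8 h 59 min; less 30 min break → 8 h 29 min
Thu: 10:56 AM–6:33 PM = 7 h 37 min; less 30 min break → 7 h 7 min
Fri: 7:30 AM–1:02 PM = 5 h 32 min; less 30 min break → 5 h 2 min
Sat: 10:03 AM–3:04 PM = 5 h 1 min; less 30 min break → 4 h 31 min
Sun: 8:28 AM–7:13 PM = 10 h 45 min; less 30 min break → 10 h 15 min
Total: 10 h 22 min + 9 h 20 min + 8 h 29 min + 7 h 7 min + 5 h 2 min + 4 h 31 min + 10 h 15 min = 55 h 6 min.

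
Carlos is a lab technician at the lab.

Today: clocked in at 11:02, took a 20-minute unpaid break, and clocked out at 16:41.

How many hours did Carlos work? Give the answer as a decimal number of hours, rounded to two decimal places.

Today: 11:02–16:41 = 5 h 39 min; less 20 min break → 5 h 19 min

5.32 hours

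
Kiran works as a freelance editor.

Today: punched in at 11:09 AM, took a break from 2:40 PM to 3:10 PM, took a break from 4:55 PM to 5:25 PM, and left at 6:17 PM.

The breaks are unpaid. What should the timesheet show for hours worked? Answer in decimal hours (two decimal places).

6.13 hours

Today: 11:09 AM–6:17 PM = 7 h 8 min; less 60 min break → 6 h 8 min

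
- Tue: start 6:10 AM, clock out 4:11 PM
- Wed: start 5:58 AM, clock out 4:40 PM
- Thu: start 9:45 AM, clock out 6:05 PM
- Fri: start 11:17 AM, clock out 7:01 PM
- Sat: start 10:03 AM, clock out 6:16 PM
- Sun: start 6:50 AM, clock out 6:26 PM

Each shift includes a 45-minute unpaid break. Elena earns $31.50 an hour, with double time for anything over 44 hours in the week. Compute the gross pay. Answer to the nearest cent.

$1896.30

Tue: 6:10 AM–4:11 PM = 10 h 1 min; less 45 min break → 9 h 16 min
Wed: 5:58 AM–4:40 PM = 10 h 42 min; less 45 min break → 9 h 57 min
Thu: 9:45 AM–6:05 PM = 8 h 20 min; less 45 min break → 7 h 35 min
Fri: 11:17 AM–7:01 PM = 7 h 44 min; less 45 min break → 6 h 59 min
Sat: 10:03 AM–6:16 PM = 8 h 13 min; less 45 min break → 7 h 28 min
Sun: 6:50 AM–6:26 PM = 11 h 36 min; less 45 min break → 10 h 51 min
Total worked: 52 h 6 min = 3126 min.
Regular 44 h 0 min = 2640 min at $31.50/h; overtime 8 h 6 min = 486 min at $63.00/h.
Pay = (2640 × $31.50 + 486 × $63.00) ÷ 60 = $1896.30.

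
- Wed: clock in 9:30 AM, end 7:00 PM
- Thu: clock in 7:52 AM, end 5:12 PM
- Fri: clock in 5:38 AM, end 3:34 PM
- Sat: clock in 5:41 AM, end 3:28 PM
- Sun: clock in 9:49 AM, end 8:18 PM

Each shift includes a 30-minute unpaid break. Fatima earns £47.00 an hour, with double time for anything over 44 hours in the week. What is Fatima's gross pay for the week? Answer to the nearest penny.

£2306.13

Wed: 9:30 AM–7:00 PM = 9 h 30 min; less 30 min break → 9 h 0 min
Thu: 7:52 AM–5:12 PM = 9 h 20 min; less 30 min break → 8 h 50 min
Fri: 5:38 AM–3:34 PM = 9 h 56 min; less 30 min break → 9 h 26 min
Sat: 5:41 AM–3:28 PM = 9 h 47 min; less 30 min break → 9 h 17 min
Sun: 9:49 AM–8:18 PM = 10 h 29 min; less 30 min break → 9 h 59 min
Total worked: 46 h 32 min = 2792 min.
Regular 44 h 0 min = 2640 min at £47.00/h; overtime 2 h 32 min = 152 min at £94.00/h.
Pay = (2640 × £47.00 + 152 × £94.00) ÷ 60 = £2306.13.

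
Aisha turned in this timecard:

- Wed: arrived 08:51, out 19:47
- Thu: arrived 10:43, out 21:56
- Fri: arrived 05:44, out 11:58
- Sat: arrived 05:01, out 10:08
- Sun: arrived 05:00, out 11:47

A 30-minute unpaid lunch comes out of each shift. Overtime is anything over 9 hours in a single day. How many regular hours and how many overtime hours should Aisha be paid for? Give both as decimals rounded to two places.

Wed: 08:51–19:47 = 10 h 56 min; less 30 min break → 10 h 26 min
Thu: 10:43–21:56 = 11 h 13 min; less 30 min break → 10 h 43 min
Fri: 05:44–11:58 = 6 h 14 min; less 30 min break → 5 h 44 min
Sat: 05:01–10:08 = 5 h 7 min; less 30 min break → 4 h 37 min
Sun: 05:00–11:47 = 6 h 47 min; less 30 min break → 6 h 17 min
Wed reg 9 h 0 min / OT 1 h 26 min; Thu reg 9 h 0 min / OT 1 h 43 min; Fri reg 5 h 44 min / OT 0 h 0 min; Sat reg 4 h 37 min / OT 0 h 0 min; Sun reg 6 h 17 min / OT 0 h 0 min.
Totals: regular 34 h 38 min, overtime 3 h 9 min.

Regular 34.63 hours, overtime 3.15 hours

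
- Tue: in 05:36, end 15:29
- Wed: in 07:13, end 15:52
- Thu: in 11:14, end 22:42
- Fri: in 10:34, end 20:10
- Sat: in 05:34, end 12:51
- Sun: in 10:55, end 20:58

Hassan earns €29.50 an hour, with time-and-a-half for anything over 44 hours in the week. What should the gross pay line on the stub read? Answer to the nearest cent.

Tue: 05:36–15:29 = 9 h 53 min
Wed: 07:13–15:52 = 8 h 39 min
Thu: 11:14–22:42 = 11 h 28 min
Fri: 10:34–20:10 = 9 h 36 min
Sat: 05:34–12:51 = 7 h 17 min
Sun: 10:55–20:58 = 10 h 3 min
Total worked: 56 h 56 min = 3416 min.
Regular 44 h 0 min = 2640 min at €29.50/h; overtime 12 h 56 min = 776 min at €44.25/h.
Pay = (2640 × €29.50 + 776 × €44.25) ÷ 60 = €1870.30.

€1870.30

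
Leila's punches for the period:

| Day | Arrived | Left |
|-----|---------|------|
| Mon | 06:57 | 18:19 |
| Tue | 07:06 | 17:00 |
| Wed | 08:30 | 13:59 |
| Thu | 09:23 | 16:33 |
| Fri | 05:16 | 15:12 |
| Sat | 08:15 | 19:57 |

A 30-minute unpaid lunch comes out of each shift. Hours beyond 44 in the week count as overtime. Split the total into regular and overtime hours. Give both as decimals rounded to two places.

Mon: 06:57–18:19 = 11 h 22 min; less 30 min break → 10 h 52 min
Tue: 07:06–17:00 = 9 h 54 min; less 30 min break → 9 h 24 min
Wed: 08:30–13:59 = 5 h 29 min; less 30 min break → 4 h 59 min
Thu: 09:23–16:33 = 7 h 10 min; less 30 min break → 6 h 40 min
Fri: 05:16–15:12 = 9 h 56 min; less 30 min break → 9 h 26 min
Sat: 08:15–19:57 = 11 h 42 min; less 30 min break → 11 h 12 min
Total worked: 52 h 33 min = 52.55 h.
Threshold 44 h → overtime 8 h 33 min, regular 44 h 0 min.

Regular 44.00 hours, overtime 8.55 hours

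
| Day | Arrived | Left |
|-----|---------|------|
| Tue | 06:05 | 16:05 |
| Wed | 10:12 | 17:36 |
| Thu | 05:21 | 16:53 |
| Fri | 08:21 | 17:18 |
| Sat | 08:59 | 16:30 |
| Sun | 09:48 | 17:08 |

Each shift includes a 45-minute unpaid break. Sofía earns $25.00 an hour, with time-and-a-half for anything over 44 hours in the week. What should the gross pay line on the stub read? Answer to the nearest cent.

Tue: 06:05–16:05 = 10 h 0 min; less 45 min break → 9 h 15 min
Wed: 10:12–17:36 = 7 h 24 min; less 45 min break → 6 h 39 min
Thu: 05:21–16:53 = 11 h 32 min; less 45 min break → 10 h 47 min
Fri: 08:21–17:18 = 8 h 57 min; less 45 min break → 8 h 12 min
Sat: 08:59–16:30 = 7 h 31 min; less 45 min break → 6 h 46 min
Sun: 09:48–17:08 = 7 h 20 min; less 45 min break → 6 h 35 min
Total worked: 48 h 14 min = 2894 min.
Regular 44 h 0 min = 2640 min at $25.00/h; overtime 4 h 14 min = 254 min at $37.50/h.
Pay = (2640 × $25.00 + 254 × $37.50) ÷ 60 = $1258.75.

$1258.75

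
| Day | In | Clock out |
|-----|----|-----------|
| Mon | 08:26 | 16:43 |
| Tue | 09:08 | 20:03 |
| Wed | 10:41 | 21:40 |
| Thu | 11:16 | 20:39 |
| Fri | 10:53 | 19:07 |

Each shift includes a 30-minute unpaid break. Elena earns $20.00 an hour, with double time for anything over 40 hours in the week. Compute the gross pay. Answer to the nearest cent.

$1012.00

Mon: 08:26–16:43 = 8 h 17 min; less 30 min break → 7 h 47 min
Tue: 09:08–20:03 = 10 h 55 min; less 30 min break → 10 h 25 min
Wed: 10:41–21:40 = 10 h 59 min; less 30 min break → 10 h 29 min
Thu: 11:16–20:39 = 9 h 23 min; less 30 min break → 8 h 53 min
Fri: 10:53–19:07 = 8 h 14 min; less 30 min break → 7 h 44 min
Total worked: 45 h 18 min = 2718 min.
Regular 40 h 0 min = 2400 min at $20.00/h; overtime 5 h 18 min = 318 min at $40.00/h.
Pay = (2400 × $20.00 + 318 × $40.00) ÷ 60 = $1012.00.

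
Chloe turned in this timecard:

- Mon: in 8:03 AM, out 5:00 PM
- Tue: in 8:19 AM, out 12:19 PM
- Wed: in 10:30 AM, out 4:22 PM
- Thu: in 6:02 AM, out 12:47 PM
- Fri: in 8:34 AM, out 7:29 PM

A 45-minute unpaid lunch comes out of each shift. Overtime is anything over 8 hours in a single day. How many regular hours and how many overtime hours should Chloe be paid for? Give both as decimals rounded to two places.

Regular 30.37 hours, overtime 2.37 hours

Mon: 8:03 AM–5:00 PM = 8 h 57 min; less 45 min break → 8 h 12 min
Tue: 8:19 AM–12:19 PM = 4 h 0 min; less 45 min break → 3 h 15 min
Wed: 10:30 AM–4:22 PM = 5 h 52 min; less 45 min break → 5 h 7 min
Thu: 6:02 AM–12:47 PM = 6 h 45 min; less 45 min break → 6 h 0 min
Fri: 8:34 AM–7:29 PM = 10 h 55 min; less 45 min break → 10 h 10 min
Mon reg 8 h 0 min / OT 0 h 12 min; Tue reg 3 h 15 min / OT 0 h 0 min; Wed reg 5 h 7 min / OT 0 h 0 min; Thu reg 6 h 0 min / OT 0 h 0 min; Fri reg 8 h 0 min / OT 2 h 10 min.
Totals: regular 30 h 22 min, overtime 2 h 22 min.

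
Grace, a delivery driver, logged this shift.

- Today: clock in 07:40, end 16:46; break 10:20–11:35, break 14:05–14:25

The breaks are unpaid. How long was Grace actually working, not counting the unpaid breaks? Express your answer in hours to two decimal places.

7.52 hours

Today: 07:40–16:46 = 9 h 6 min; less 95 min break → 7 h 31 min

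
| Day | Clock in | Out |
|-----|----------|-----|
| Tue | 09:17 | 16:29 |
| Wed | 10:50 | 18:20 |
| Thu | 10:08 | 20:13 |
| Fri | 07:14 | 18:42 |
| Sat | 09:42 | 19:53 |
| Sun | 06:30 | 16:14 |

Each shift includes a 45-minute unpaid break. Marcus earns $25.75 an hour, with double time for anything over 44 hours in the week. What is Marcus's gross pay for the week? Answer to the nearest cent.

$1527.83

Tue: 09:17–16:29 = 7 h 12 min; less 45 min break → 6 h 27 min
Wed: 10:50–18:20 = 7 h 30 min; less 45 min break → 6 h 45 min
Thu: 10:08–20:13 = 10 h 5 min; less 45 min break → 9 h 20 min
Fri: 07:14–18:42 = 11 h 28 min; less 45 min break → 10 h 43 min
Sat: 09:42–19:53 = 10 h 11 min; less 45 min break → 9 h 26 min
Sun: 06:30–16:14 = 9 h 44 min; less 45 min break → 8 h 59 min
Total worked: 51 h 40 min = 3100 min.
Regular 44 h 0 min = 2640 min at $25.75/h; overtime 7 h 40 min = 460 min at $51.50/h.
Pay = (2640 × $25.75 + 460 × $51.50) ÷ 60 = $1527.83.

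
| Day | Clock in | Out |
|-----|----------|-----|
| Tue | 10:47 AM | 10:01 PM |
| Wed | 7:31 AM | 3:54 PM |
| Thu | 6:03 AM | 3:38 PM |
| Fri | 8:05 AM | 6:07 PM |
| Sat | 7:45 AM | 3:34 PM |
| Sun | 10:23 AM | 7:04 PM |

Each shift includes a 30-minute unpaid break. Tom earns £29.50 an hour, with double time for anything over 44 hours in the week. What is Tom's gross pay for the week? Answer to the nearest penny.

£1813.27

Tue: 10:47 AM–10:01 PM = 11 h 14 min; less 30 min break → 10 h 44 min
Wed: 7:31 AM–3:54 PM = 8 h 23 min; less 30 min break → 7 h 53 min
Thu: 6:03 AM–3:38 PM = 9 h 35 min; less 30 min break → 9 h 5 min
Fri: 8:05 AM–6:07 PM = 10 h 2 min; less 30 min break → 9 h 32 min
Sat: 7:45 AM–3:34 PM = 7 h 49 min; less 30 min break → 7 h 19 min
Sun: 10:23 AM–7:04 PM = 8 h 41 min; less 30 min break → 8 h 11 min
Total worked: 52 h 44 min = 3164 min.
Regular 44 h 0 min = 2640 min at £29.50/h; overtime 8 h 44 min = 524 min at £59.00/h.
Pay = (2640 × £29.50 + 524 × £59.00) ÷ 60 = £1813.27.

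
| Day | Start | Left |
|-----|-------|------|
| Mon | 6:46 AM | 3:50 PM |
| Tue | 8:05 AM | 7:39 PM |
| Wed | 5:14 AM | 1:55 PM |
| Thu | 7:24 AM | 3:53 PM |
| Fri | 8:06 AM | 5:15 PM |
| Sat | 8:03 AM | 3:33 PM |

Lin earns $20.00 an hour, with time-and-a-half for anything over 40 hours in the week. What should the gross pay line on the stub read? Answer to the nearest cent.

$1233.50

Mon: 6:46 AM–3:50 PM = 9 h 4 min
Tue: 8:05 AM–7:39 PM = 11 h 34 min
Wed: 5:14 AM–1:55 PM = 8 h 41 min
Thu: 7:24 AM–3:53 PM = 8 h 29 min
Fri: 8:06 AM–5:15 PM = 9 h 9 min
Sat: 8:03 AM–3:33 PM = 7 h 30 min
Total worked: 54 h 27 min = 3267 min.
Regular 40 h 0 min = 2400 min at $20.00/h; overtime 14 h 27 min = 867 min at $30.00/h.
Pay = (2400 × $20.00 + 867 × $30.00) ÷ 60 = $1233.50.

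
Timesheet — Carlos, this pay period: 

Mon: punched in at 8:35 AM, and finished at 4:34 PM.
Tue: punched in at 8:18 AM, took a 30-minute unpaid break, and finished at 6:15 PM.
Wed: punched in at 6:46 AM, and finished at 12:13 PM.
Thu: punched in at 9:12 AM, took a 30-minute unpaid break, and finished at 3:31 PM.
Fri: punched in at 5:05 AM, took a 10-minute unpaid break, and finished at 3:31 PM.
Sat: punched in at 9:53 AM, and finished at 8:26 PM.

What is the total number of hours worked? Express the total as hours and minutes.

Mon: 8:35 AM–4:34 PM = 7 h 59 min
Tue: 8:18 AM–6:15 PM = 9 h 57 min; less 30 min break → 9 h 27 min
Wed: 6:46 AM–12:13 PM = 5 h 27 min
Thu: 9:12 AM–3:31 PM = 6 h 19 min; less 30 min break → 5 h 49 min
Fri: 5:05 AM–3:31 PM = 10 h 26 min; less 10 min break → 10 h 16 min
Sat: 9:53 AM–8:26 PM = 10 h 33 min
Total: 7 h 59 min + 9 h 27 min + 5 h 27 min + 5 h 49 min + 10 h 16 min + 10 h 33 min = 49 h 31 min.

49 h 31 min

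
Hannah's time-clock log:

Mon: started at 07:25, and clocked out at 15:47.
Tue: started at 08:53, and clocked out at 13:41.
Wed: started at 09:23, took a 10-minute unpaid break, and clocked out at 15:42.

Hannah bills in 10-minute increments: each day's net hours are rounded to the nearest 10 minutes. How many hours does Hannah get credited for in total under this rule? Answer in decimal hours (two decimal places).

19.33 hours

Mon: 07:25–15:47 = 8 h 22 min → rounds to 8 h 20 min
Tue: 08:53–13:41 = 4 h 48 min → rounds to 4 h 50 min
Wed: 09:23–15:42 = 6 h 19 min − 10 min = 6 h 9 min → rounds to 6 h 10 min
Total credited: 19 h 20 min.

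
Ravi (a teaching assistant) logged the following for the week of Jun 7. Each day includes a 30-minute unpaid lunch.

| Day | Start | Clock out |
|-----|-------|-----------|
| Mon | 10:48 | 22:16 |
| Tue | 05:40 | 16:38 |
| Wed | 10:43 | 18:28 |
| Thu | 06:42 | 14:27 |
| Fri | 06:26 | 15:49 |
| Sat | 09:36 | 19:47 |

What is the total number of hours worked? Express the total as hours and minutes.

54 h 30 min

Mon: 10:48–22:16 = 11 h 28 min; less 30 min break → 10 h 58 min
Tue: 05:40–16:38 = 10 h 58 min; less 30 min break → 10 h 28 min
Wed: 10:43–18:28 = 7 h 45 min; less 30 min break → 7 h 15 min
Thu: 06:42–14:27 = 7 h 45 min; less 30 min break → 7 h 15 min
Fri: 06:26–15:49 = 9 h 23 min; less 30 min break → 8 h 53 min
Sat: 09:36–19:47 = 10 h 11 min; less 30 min break → 9 h 41 min
Total: 10 h 58 min + 10 h 28 min + 7 h 15 min + 7 h 15 min + 8 h 53 min + 9 h 41 min = 54 h 30 min.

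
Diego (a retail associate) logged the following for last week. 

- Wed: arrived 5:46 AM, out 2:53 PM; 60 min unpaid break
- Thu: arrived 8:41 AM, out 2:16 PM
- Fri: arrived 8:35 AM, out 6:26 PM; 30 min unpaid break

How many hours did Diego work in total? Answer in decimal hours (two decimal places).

Wed: 5:46 AM–2:53 PM = 9 h 7 min; less 60 min break → 8 h 7 min
Thu: 8:41 AM–2:16 PM = 5 h 35 min
Fri: 8:35 AM–6:26 PM = 9 h 51 min; less 30 min break → 9 h 21 min
Total: 8 h 7 min + 5 h 35 min + 9 h 21 min = 23 h 3 min.

23.05 hours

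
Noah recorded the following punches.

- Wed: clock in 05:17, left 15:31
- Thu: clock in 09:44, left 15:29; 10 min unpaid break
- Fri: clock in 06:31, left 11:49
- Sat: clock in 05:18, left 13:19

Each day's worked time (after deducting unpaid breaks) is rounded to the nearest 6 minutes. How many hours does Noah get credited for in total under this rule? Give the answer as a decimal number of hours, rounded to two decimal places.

29.10 hours

Wed: 05:17–15:31 = 10 h 14 min → rounds to 10 h 12 min
Thu: 09:44–15:29 = 5 h 45 min − 10 min = 5 h 35 min → rounds to 5 h 36 min
Fri: 06:31–11:49 = 5 h 18 min → rounds to 5 h 18 min
Sat: 05:18–13:19 = 8 h 1 min → rounds to 8 h 0 min
Total credited: 29 h 6 min.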